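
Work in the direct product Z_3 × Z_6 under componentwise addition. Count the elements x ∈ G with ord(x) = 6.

8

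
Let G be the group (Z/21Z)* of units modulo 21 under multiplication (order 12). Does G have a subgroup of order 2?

Yes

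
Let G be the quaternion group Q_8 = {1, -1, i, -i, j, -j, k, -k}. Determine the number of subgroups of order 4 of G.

|G| = 8 and 4 | 8, so subgroups of order 4 are possible by Lagrange.
The subgroups of order 4 are: {1, -1, i, -i}; {1, -1, j, -j}; {1, -1, k, -k}.
So G has 3 subgroups of order 4.

3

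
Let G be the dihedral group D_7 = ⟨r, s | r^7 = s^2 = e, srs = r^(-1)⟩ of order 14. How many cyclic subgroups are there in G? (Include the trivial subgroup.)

9

Each element a generates a cyclic subgroup ⟨a⟩; distinct elements may generate the same one (a cyclic group of order d has φ(d) generators).
Cyclic subgroups by order — order 1: 1; order 2: 7; order 7: 1.
Total: 9.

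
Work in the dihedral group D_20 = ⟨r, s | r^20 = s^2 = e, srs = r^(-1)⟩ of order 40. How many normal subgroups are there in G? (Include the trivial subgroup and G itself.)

G has 48 subgroups. Checking conjugation-invariance by order — order 1: 1/1 normal; order 2: 1/21 normal; order 4: 1/11 normal; order 5: 1/1 normal; order 8: 0/5 normal; order 10: 1/5 normal; order 20: 3/3 normal; order 40: 1/1 normal.
Total normal subgroups: 9.

9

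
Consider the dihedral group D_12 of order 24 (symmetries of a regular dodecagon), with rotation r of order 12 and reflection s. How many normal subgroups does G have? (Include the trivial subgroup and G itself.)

G has 34 subgroups. Checking conjugation-invariance by order — order 1: 1/1 normal; order 2: 1/13 normal; order 3: 1/1 normal; order 4: 1/7 normal; order 6: 1/5 normal; order 8: 0/3 normal; order 12: 3/3 normal; order 24: 1/1 normal.
Total normal subgroups: 9.

9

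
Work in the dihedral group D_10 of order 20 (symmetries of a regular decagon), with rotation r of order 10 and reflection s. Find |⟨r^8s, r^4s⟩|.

10

|⟨r^8s⟩| = 2 and |⟨r^4s⟩| = 2, so |H| is a multiple of lcm(2, 2) = 2 and divides |G| = 20.
Closing under the operation: H = {e, r^2, r^4, r^6, r^8, s, r^2s, r^4s, r^6s, r^8s}, so |H| = 10.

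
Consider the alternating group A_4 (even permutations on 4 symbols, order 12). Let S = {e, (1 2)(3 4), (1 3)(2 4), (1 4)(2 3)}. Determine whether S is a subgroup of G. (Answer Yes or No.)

Yes

|S| = 4 divides |G| = 12, consistent with Lagrange.
S contains the identity, every element's inverse is in S, and S is closed under ∘: it is a subgroup.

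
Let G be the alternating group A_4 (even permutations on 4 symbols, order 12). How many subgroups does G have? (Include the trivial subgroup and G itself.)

10

|G| = 12, so by Lagrange every subgroup order divides 12. Divisors: 1, 2, 3, 4, 6, 12.
Subgroups by order — order 1: 1; order 2: 3; order 3: 4; order 4: 1; order 6: 0; order 12: 1.
Total: 1 + 3 + 4 + 1 + 0 + 1 = 10.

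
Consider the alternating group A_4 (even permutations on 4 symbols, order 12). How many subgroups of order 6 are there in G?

0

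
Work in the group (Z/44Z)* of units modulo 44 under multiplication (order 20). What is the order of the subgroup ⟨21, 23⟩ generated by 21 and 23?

|⟨21⟩| = 2 and |⟨23⟩| = 2, so |H| is a multiple of lcm(2, 2) = 2 and divides |G| = 20.
Closing under the operation: H = {1, 21, 23, 43}, so |H| = 4.

4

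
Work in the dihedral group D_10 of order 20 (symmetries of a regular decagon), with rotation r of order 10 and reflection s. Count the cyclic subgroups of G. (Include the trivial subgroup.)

A cyclic subgroup of order d is generated by each of its φ(d) elements of order d, so the cyclic subgroups of order d number (#elements of order d)/φ(d).
Cyclic subgroups by order — order 1: 1; order 2: 11; order 5: 1; order 10: 1.
Total: 14.

14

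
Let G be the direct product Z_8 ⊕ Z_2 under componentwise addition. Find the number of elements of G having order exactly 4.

An element (a,b) has order lcm(ord(a), ord(b)); count pairs with lcm equal to 4.
Enumerating gives 4 such elements.

4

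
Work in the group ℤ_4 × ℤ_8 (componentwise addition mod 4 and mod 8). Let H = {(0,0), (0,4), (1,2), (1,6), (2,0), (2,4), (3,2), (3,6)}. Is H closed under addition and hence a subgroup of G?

|H| = 8 divides |G| = 32, consistent with Lagrange.
H contains the identity, every element's inverse is in H, and H is closed under +: it is a subgroup.

Yes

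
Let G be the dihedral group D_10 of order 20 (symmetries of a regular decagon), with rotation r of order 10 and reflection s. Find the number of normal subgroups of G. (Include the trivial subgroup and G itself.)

G has 22 subgroups. Checking conjugation-invariance by order — order 1: 1/1 normal; order 2: 1/11 normal; order 4: 0/5 normal; order 5: 1/1 normal; order 10: 3/3 normal; order 20: 1/1 normal.
Total normal subgroups: 7.

7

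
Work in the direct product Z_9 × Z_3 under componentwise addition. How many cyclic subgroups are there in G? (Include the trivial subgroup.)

8

Group the elements of G by the cyclic subgroup they generate; each cyclic subgroup of order d accounts for φ(d) elements.
Cyclic subgroups by order — order 1: 1; order 3: 4; order 9: 3.
Total: 8.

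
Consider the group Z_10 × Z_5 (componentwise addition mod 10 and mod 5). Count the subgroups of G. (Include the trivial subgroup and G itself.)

16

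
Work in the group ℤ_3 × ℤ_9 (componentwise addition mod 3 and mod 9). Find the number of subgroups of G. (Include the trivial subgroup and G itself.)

10

|G| = 27, so by Lagrange every subgroup order divides 27. Divisors: 1, 3, 9, 27.
Subgroups by order — order 1: 1; order 3: 4; order 9: 4; order 27: 1.
Total: 1 + 4 + 4 + 1 = 10.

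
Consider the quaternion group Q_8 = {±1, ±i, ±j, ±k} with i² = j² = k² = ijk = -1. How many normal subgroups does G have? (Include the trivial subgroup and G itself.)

G has 6 subgroups. Checking conjugation-invariance by order — order 1: 1/1 normal; order 2: 1/1 normal; order 4: 3/3 normal; order 8: 1/1 normal.
Total normal subgroups: 6.

6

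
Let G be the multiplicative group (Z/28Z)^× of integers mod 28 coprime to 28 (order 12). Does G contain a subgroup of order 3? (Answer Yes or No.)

Yes

3 | 12. A subgroup of order 3 is {1, 9, 25}.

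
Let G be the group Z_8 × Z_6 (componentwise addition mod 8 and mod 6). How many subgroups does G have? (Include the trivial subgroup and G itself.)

22

|G| = 48, so by Lagrange every subgroup order divides 48. Divisors: 1, 2, 3, 4, 6, 8, 12, 16, 24, 48.
Subgroups by order — order 1: 1; order 2: 3; order 3: 1; order 4: 3; order 6: 3; order 8: 3; order 12: 3; order 16: 1; order 24: 3; order 48: 1.
Total: 1 + 3 + 1 + 3 + 3 + 3 + 3 + 1 + 3 + 1 = 22.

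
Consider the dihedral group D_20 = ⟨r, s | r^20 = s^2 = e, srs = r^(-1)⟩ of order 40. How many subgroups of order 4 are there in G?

|G| = 40 and 4 | 40, so subgroups of order 4 are possible by Lagrange.
The subgroups of order 4 are: {e, r^10, s, r^10s}; {e, r^10, rs, r^11s}; {e, r^10, r^2s, r^12s}; {e, r^10, r^3s, r^13s}; … (11 in all).
So G has 11 subgroups of order 4.

11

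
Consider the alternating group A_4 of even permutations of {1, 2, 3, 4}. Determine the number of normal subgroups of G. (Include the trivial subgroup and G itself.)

G has 10 subgroups. Checking conjugation-invariance by order — order 1: 1/1 normal; order 2: 0/3 normal; order 3: 0/4 normal; order 4: 1/1 normal; order 12: 1/1 normal.
Total normal subgroups: 3.

3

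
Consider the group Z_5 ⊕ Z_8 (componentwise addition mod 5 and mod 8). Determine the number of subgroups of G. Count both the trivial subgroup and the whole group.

8

|G| = 40, so by Lagrange every subgroup order divides 40. Divisors: 1, 2, 4, 5, 8, 10, 20, 40.
Subgroups by order — order 1: 1; order 2: 1; order 4: 1; order 5: 1; order 8: 1; order 10: 1; order 20: 1; order 40: 1.
Total: 1 + 1 + 1 + 1 + 1 + 1 + 1 + 1 = 8.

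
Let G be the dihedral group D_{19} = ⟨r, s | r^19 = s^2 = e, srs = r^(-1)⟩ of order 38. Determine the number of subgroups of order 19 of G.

1

|G| = 38 and 19 | 38, so subgroups of order 19 are possible by Lagrange.
The subgroups of order 19 are: {e, r, r^2, r^3, r^4, r^5, r^6, r^7, r^8, r^9, r^10, r^11, r^12, r^13, r^14, r^15, r^16, r^17, r^18}.
So G has 1 subgroup of order 19.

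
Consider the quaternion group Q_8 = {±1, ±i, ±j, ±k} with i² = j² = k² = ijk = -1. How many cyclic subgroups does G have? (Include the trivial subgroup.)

5

Group the elements of G by the cyclic subgroup they generate; each cyclic subgroup of order d accounts for φ(d) elements.
Cyclic subgroups by order — order 1: 1; order 2: 1; order 4: 3.
Total: 5.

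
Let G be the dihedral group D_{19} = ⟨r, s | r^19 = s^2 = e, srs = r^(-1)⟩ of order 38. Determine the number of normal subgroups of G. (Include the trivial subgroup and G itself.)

3

G has 22 subgroups. Checking conjugation-invariance by order — order 1: 1/1 normal; order 2: 0/19 normal; order 19: 1/1 normal; order 38: 1/1 normal.
Total normal subgroups: 3.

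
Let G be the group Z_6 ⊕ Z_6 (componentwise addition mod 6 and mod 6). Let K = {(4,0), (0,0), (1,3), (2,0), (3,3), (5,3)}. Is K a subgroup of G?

Yes

|K| = 6 divides |G| = 36, consistent with Lagrange.
K contains the identity, every element's inverse is in K, and K is closed under +: it is a subgroup.
In fact K = ⟨(1,3)⟩.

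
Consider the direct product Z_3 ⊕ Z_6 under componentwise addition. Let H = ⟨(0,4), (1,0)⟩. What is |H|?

9

|⟨(0,4)⟩| = 3 and |⟨(1,0)⟩| = 3, so |H| is a multiple of lcm(3, 3) = 3 and divides |G| = 18.
Closing under the operation: H = {(0,0), (0,2), (0,4), (1,0), (1,2), (1,4), (2,0), (2,2), (2,4)}, so |H| = 9.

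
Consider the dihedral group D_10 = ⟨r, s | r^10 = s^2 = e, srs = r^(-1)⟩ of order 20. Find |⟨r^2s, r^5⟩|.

|⟨r^2s⟩| = 2 and |⟨r^5⟩| = 2, so |H| is a multiple of lcm(2, 2) = 2 and divides |G| = 20.
Closing under the operation: H = {e, r^5, r^2s, r^7s}, so |H| = 4.

4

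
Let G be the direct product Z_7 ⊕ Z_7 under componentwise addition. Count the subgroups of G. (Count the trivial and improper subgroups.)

|G| = 49, so by Lagrange every subgroup order divides 49. Divisors: 1, 7, 49.
Subgroups by order — order 1: 1; order 7: 8; order 49: 1.
Total: 1 + 8 + 1 = 10.

10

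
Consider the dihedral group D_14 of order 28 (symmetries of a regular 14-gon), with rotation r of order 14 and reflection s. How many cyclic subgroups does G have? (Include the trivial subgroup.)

Group the elements of G by the cyclic subgroup they generate; each cyclic subgroup of order d accounts for φ(d) elements.
Cyclic subgroups by order — order 1: 1; order 2: 15; order 7: 1; order 14: 1.
Total: 18.

18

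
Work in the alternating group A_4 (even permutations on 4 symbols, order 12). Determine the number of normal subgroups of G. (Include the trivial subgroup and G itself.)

3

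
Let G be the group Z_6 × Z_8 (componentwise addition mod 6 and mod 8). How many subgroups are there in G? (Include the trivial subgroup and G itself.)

22

|G| = 48, so by Lagrange every subgroup order divides 48. Divisors: 1, 2, 3, 4, 6, 8, 12, 16, 24, 48.
Subgroups by order — order 1: 1; order 2: 3; order 3: 1; order 4: 3; order 6: 3; order 8: 3; order 12: 3; order 16: 1; order 24: 3; order 48: 1.
Total: 1 + 3 + 1 + 3 + 3 + 3 + 3 + 1 + 3 + 1 = 22.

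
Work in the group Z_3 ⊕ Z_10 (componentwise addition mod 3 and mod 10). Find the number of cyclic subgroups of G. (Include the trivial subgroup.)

8

Each element a generates a cyclic subgroup ⟨a⟩; distinct elements may generate the same one (a cyclic group of order d has φ(d) generators).
Cyclic subgroups by order — order 1: 1; order 2: 1; order 3: 1; order 5: 1; order 6: 1; order 10: 1; order 15: 1; order 30: 1.
Total: 8.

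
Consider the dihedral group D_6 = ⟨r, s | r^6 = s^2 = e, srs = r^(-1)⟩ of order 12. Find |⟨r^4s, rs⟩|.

4

|⟨r^4s⟩| = 2 and |⟨rs⟩| = 2, so |H| is a multiple of lcm(2, 2) = 2 and divides |G| = 12.
Closing under the operation: H = {e, r^3, rs, r^4s}, so |H| = 4.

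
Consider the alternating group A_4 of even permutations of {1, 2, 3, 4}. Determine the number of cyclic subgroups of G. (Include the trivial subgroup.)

Each element a generates a cyclic subgroup ⟨a⟩; distinct elements may generate the same one (a cyclic group of order d has φ(d) generators).
Cyclic subgroups by order — order 1: 1; order 2: 3; order 3: 4.
Total: 8.

8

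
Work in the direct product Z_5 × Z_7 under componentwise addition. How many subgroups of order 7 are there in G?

1

|G| = 35 and 7 | 35, so subgroups of order 7 are possible by Lagrange.
The subgroups of order 7 are: {(0,0), (0,1), (0,2), (0,3), (0,4), (0,5), (0,6)}.
So G has 1 subgroup of order 7.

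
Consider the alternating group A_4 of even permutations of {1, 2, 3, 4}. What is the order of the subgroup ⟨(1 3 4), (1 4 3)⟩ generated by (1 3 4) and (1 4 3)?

3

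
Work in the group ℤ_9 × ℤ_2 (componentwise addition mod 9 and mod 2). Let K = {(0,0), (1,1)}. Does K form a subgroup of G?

No

(1,1) ∈ K but its inverse (8,1) ∉ K, so K is not a subgroup.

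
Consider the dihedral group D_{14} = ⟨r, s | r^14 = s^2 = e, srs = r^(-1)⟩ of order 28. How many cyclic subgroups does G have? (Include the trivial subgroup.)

Each element a generates a cyclic subgroup ⟨a⟩; distinct elements may generate the same one (a cyclic group of order d has φ(d) generators).
Cyclic subgroups by order — order 1: 1; order 2: 15; order 7: 1; order 14: 1.
Total: 18.

18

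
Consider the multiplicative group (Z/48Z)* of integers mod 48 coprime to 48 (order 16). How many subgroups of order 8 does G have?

7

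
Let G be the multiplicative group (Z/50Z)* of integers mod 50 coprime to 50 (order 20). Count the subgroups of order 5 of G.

|G| = 20 and 5 | 20, so subgroups of order 5 are possible by Lagrange.
The subgroups of order 5 are: {1, 11, 21, 31, 41}.
So G has 1 subgroup of order 5.

1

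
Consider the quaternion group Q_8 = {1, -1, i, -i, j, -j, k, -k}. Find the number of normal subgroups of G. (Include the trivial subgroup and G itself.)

6

G has 6 subgroups. Checking conjugation-invariance by order — order 1: 1/1 normal; order 2: 1/1 normal; order 4: 3/3 normal; order 8: 1/1 normal.
Total normal subgroups: 6.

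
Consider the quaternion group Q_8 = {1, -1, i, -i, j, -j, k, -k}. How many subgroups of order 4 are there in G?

3

|G| = 8 and 4 | 8, so subgroups of order 4 are possible by Lagrange.
The subgroups of order 4 are: {1, -1, i, -i}; {1, -1, j, -j}; {1, -1, k, -k}.
So G has 3 subgroups of order 4.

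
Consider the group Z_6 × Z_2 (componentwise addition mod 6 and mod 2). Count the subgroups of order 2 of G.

3

|G| = 12 and 2 | 12, so subgroups of order 2 are possible by Lagrange.
The subgroups of order 2 are: {(0,0), (0,1)}; {(0,0), (3,0)}; {(0,0), (3,1)}.
So G has 3 subgroups of order 2.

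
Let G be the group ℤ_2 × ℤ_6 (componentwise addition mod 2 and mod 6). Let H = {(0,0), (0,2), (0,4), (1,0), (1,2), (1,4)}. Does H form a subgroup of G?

Yes

|H| = 6 divides |G| = 12, consistent with Lagrange.
H contains the identity, every element's inverse is in H, and H is closed under +: it is a subgroup.
In fact H = ⟨(1,2)⟩.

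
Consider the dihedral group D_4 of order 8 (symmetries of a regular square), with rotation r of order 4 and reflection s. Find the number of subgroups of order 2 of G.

|G| = 8 and 2 | 8, so subgroups of order 2 are possible by Lagrange.
The subgroups of order 2 are: {e, r^2}; {e, r^2s}; {e, r^3s}; {e, rs}; … (5 in all).
So G has 5 subgroups of order 2.

5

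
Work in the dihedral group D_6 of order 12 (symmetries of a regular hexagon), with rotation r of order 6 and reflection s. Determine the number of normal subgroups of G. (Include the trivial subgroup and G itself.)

7

G has 16 subgroups. Checking conjugation-invariance by order — order 1: 1/1 normal; order 2: 1/7 normal; order 3: 1/1 normal; order 4: 0/3 normal; order 6: 3/3 normal; order 12: 1/1 normal.
Total normal subgroups: 7.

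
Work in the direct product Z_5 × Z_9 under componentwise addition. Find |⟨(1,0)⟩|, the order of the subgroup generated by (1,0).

The order of (1,0) in Z_5 × Z_9 is lcm(ord(1) in Z_5, ord(0) in Z_9).
ord(1) = 5 and ord(0) = 1, so |⟨(1,0)⟩| = lcm(5, 1) = 5.

5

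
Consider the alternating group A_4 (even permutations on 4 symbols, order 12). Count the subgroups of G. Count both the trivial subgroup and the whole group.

10

|G| = 12, so by Lagrange every subgroup order divides 12. Divisors: 1, 2, 3, 4, 6, 12.
Subgroups by order — order 1: 1; order 2: 3; order 3: 4; order 4: 1; order 6: 0; order 12: 1.
Total: 1 + 3 + 4 + 1 + 0 + 1 = 10.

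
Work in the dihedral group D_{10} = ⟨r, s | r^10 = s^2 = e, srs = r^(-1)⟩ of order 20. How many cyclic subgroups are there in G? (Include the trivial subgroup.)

14

Group the elements of G by the cyclic subgroup they generate; each cyclic subgroup of order d accounts for φ(d) elements.
Cyclic subgroups by order — order 1: 1; order 2: 11; order 5: 1; order 10: 1.
Total: 14.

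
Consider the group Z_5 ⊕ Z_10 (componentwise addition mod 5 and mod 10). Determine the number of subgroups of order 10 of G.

|G| = 50 and 10 | 50, so subgroups of order 10 are possible by Lagrange.
The subgroups of order 10 are: {(0,0), (0,1), (0,2), (0,3), (0,4), (0,5), (0,6), (0,7), (0,8), (0,9)}; {(0,0), (0,5), (1,0), (1,5), (2,0), (2,5), (3,0), (3,5), (4,0), (4,5)}; {(0,0), (0,5), (1,1), (1,6), (2,2), (2,7), (3,3), (3,8), (4,4), (4,9)}; {(0,0), (0,5), (1,2), (1,7), (2,4), (2,9), (3,1), (3,6), (4,3), (4,8)}; … (6 in all).
So G has 6 subgroups of order 10.

6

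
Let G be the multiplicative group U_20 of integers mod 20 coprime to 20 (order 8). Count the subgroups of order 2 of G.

3

|G| = 8 and 2 | 8, so subgroups of order 2 are possible by Lagrange.
The subgroups of order 2 are: {1, 11}; {1, 19}; {1, 9}.
So G has 3 subgroups of order 2.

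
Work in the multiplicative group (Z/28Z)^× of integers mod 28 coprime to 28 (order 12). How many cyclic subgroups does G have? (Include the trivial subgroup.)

8

A cyclic subgroup of order d is generated by each of its φ(d) elements of order d, so the cyclic subgroups of order d number (#elements of order d)/φ(d).
Cyclic subgroups by order — order 1: 1; order 2: 3; order 3: 1; order 6: 3.
Total: 8.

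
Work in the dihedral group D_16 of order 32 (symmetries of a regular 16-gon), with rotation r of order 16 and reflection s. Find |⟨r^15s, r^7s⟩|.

|⟨r^15s⟩| = 2 and |⟨r^7s⟩| = 2, so |H| is a multiple of lcm(2, 2) = 2 and divides |G| = 32.
Closing under the operation: H = {e, r^8, r^7s, r^15s}, so |H| = 4.

4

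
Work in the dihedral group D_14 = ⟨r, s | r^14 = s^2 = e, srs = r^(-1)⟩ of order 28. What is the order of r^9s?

Computing powers of r^9s: the smallest k with (r^9s)^k = e is k = 2.

2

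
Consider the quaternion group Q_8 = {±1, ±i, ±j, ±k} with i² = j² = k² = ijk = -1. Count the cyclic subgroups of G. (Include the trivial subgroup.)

A cyclic subgroup of order d is generated by each of its φ(d) elements of order d, so the cyclic subgroups of order d number (#elements of order d)/φ(d).
Cyclic subgroups by order — order 1: 1; order 2: 1; order 4: 3.
Total: 5.

5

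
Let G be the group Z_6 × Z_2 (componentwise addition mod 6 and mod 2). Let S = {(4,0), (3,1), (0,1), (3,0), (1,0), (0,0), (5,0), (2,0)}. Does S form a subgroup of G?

No

|S| = 8 does not divide |G| = 12, so by Lagrange S is not a subgroup.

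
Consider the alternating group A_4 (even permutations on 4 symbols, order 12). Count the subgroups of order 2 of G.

3

|G| = 12 and 2 | 12, so subgroups of order 2 are possible by Lagrange.
The subgroups of order 2 are: {e, (1 2)(3 4)}; {e, (1 3)(2 4)}; {e, (1 4)(2 3)}.
So G has 3 subgroups of order 2.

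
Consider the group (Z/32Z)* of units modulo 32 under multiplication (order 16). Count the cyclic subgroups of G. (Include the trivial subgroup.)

8

A cyclic subgroup of order d is generated by each of its φ(d) elements of order d, so the cyclic subgroups of order d number (#elements of order d)/φ(d).
Cyclic subgroups by order — order 1: 1; order 2: 3; order 4: 2; order 8: 2.
Total: 8.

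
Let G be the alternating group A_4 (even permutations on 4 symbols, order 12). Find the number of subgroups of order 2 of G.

|G| = 12 and 2 | 12, so subgroups of order 2 are possible by Lagrange.
The subgroups of order 2 are: {e, (1 2)(3 4)}; {e, (1 3)(2 4)}; {e, (1 4)(2 3)}.
So G has 3 subgroups of order 2.

3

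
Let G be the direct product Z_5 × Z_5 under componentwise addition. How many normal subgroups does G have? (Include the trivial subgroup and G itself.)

8

G is abelian, so every subgroup is normal.
G has 8 subgroups in total, hence 8 normal subgroups.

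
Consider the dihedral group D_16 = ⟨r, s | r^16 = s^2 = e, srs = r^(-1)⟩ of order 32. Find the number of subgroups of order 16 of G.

3

|G| = 32 and 16 | 32, so subgroups of order 16 are possible by Lagrange.
The subgroups of order 16 are: {e, r, r^2, r^3, r^4, r^5, r^6, r^7, r^8, r^9, r^10, r^11, r^12, r^13, r^14, r^15}; {e, r^2, r^4, r^6, r^8, r^10, r^12, r^14, s, r^2s, r^4s, r^6s, r^8s, r^10s, r^12s, r^14s}; {e, r^2, r^4, r^6, r^8, r^10, r^12, r^14, rs, r^3s, r^5s, r^7s, r^9s, r^11s, r^13s, r^15s}.
So G has 3 subgroups of order 16.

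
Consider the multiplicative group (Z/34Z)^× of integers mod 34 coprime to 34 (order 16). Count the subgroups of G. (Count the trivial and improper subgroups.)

|G| = 16, so by Lagrange every subgroup order divides 16. Divisors: 1, 2, 4, 8, 16.
Subgroups by order — order 1: 1; order 2: 1; order 4: 1; order 8: 1; order 16: 1.
Total: 1 + 1 + 1 + 1 + 1 = 5.

5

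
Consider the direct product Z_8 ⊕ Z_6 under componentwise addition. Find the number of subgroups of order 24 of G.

3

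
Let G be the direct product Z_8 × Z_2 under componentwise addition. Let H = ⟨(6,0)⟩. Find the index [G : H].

|⟨(6,0)⟩| = 4 and |G| = 16.
By Lagrange, [G : H] = |G|/|H| = 16/4 = 4.

4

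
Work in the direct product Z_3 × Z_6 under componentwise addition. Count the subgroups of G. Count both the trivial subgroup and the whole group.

12

|G| = 18, so by Lagrange every subgroup order divides 18. Divisors: 1, 2, 3, 6, 9, 18.
Subgroups by order — order 1: 1; order 2: 1; order 3: 4; order 6: 4; order 9: 1; order 18: 1.
Total: 1 + 1 + 4 + 4 + 1 + 1 = 12.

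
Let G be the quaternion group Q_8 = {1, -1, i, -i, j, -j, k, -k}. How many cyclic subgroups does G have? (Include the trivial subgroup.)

A cyclic subgroup of order d is generated by each of its φ(d) elements of order d, so the cyclic subgroups of order d number (#elements of order d)/φ(d).
Cyclic subgroups by order — order 1: 1; order 2: 1; order 4: 3.
Total: 5.

5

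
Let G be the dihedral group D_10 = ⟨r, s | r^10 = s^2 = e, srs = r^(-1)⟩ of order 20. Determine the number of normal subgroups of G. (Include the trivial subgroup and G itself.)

G has 22 subgroups. Checking conjugation-invariance by order — order 1: 1/1 normal; order 2: 1/11 normal; order 4: 0/5 normal; order 5: 1/1 normal; order 10: 3/3 normal; order 20: 1/1 normal.
Total normal subgroups: 7.

7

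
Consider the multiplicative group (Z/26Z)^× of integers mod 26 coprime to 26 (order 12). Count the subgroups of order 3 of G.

1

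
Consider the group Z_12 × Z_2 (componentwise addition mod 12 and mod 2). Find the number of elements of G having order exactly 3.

2

An element (a,b) has order lcm(ord(a), ord(b)); count pairs with lcm equal to 3.
Enumerating gives 2 such elements.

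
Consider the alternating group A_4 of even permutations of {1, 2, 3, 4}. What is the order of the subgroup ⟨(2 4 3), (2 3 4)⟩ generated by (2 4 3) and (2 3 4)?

|⟨(2 4 3)⟩| = 3 and |⟨(2 3 4)⟩| = 3, so |H| is a multiple of lcm(3, 3) = 3 and divides |G| = 12.
Closing under the operation: H = {e, (2 3 4), (2 4 3)}, so |H| = 3.

3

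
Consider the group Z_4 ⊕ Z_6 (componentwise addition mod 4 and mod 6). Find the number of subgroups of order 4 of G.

3

|G| = 24 and 4 | 24, so subgroups of order 4 are possible by Lagrange.
The subgroups of order 4 are: {(0,0), (0,3), (2,0), (2,3)}; {(0,0), (1,0), (2,0), (3,0)}; {(0,0), (1,3), (2,0), (3,3)}.
So G has 3 subgroups of order 4.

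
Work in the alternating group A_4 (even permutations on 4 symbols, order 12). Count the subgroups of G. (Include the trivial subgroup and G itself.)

10

|G| = 12, so by Lagrange every subgroup order divides 12. Divisors: 1, 2, 3, 4, 6, 12.
Subgroups by order — order 1: 1; order 2: 3; order 3: 4; order 4: 1; order 6: 0; order 12: 1.
Total: 1 + 3 + 4 + 1 + 0 + 1 = 10.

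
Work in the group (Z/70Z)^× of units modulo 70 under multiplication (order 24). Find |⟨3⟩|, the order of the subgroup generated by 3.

12

Compute successive powers of 3 mod 70: 3, 9, 27, 11, 33, 29, 17, 51, …; 3^12 ≡ 1 (mod 70).
So |⟨3⟩| = 12.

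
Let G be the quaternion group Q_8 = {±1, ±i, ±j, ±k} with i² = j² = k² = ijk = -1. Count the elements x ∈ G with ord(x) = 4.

6

The elements of order 4 are: i, -i, j, -j, k, -k.
That's 6.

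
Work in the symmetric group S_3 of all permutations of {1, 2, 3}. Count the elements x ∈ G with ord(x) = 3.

2

The elements of order 3 are: (1 2 3), (1 3 2).
That's 2.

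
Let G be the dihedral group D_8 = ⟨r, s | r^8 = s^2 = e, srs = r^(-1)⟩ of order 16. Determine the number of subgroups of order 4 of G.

|G| = 16 and 4 | 16, so subgroups of order 4 are possible by Lagrange.
The subgroups of order 4 are: {e, r^2, r^4, r^6}; {e, r^4, r^2s, r^6s}; {e, r^4, r^3s, r^7s}; {e, r^4, s, r^4s}; … (5 in all).
So G has 5 subgroups of order 4.

5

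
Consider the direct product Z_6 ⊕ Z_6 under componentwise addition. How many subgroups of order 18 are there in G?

|G| = 36 and 18 | 36, so subgroups of order 18 are possible by Lagrange.
The subgroups of order 18 are: {(0,0), (0,1), (0,2), (0,3), (0,4), (0,5), (2,0), (2,1), (2,2), (2,3), (2,4), (2,5), (4,0), (4,1), (4,2), (4,3), (4,4), (4,5)}; {(0,0), (0,2), (0,4), (1,0), (1,2), (1,4), (2,0), (2,2), (2,4), (3,0), (3,2), (3,4), (4,0), (4,2), (4,4), (5,0), (5,2), (5,4)}; {(0,0), (0,2), (0,4), (1,1), (1,3), (1,5), (2,0), (2,2), (2,4), (3,1), (3,3), (3,5), (4,0), (4,2), (4,4), (5,1), (5,3), (5,5)}.
So G has 3 subgroups of order 18.

3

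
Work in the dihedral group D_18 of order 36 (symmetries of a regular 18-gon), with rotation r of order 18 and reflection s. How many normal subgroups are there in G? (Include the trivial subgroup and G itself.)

9

G has 45 subgroups. Checking conjugation-invariance by order — order 1: 1/1 normal; order 2: 1/19 normal; order 3: 1/1 normal; order 4: 0/9 normal; order 6: 1/7 normal; order 9: 1/1 normal; order 12: 0/3 normal; order 18: 3/3 normal; order 36: 1/1 normal.
Total normal subgroups: 9.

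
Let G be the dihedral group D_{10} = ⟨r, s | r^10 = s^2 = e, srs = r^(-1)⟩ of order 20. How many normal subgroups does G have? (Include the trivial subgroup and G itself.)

7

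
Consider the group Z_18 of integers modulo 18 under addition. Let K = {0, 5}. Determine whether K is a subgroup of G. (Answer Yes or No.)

No

5 ∈ K but its inverse 13 ∉ K, so K is not a subgroup.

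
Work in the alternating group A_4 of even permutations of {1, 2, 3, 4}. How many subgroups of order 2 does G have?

|G| = 12 and 2 | 12, so subgroups of order 2 are possible by Lagrange.
The subgroups of order 2 are: {e, (1 2)(3 4)}; {e, (1 3)(2 4)}; {e, (1 4)(2 3)}.
So G has 3 subgroups of order 2.

3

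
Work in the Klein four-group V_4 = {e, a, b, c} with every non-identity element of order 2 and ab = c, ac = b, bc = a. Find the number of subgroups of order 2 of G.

|G| = 4 and 2 | 4, so subgroups of order 2 are possible by Lagrange.
The subgroups of order 2 are: {e, a}; {e, b}; {e, c}.
So G has 3 subgroups of order 2.

3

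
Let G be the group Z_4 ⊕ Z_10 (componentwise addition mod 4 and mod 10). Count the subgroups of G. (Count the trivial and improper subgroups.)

16

|G| = 40, so by Lagrange every subgroup order divides 40. Divisors: 1, 2, 4, 5, 8, 10, 20, 40.
Subgroups by order — order 1: 1; order 2: 3; order 4: 3; order 5: 1; order 8: 1; order 10: 3; order 20: 3; order 40: 1.
Total: 1 + 3 + 3 + 1 + 1 + 3 + 3 + 1 = 16.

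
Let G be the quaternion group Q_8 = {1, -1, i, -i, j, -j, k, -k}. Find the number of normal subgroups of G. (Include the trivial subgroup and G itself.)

6

G has 6 subgroups. Checking conjugation-invariance by order — order 1: 1/1 normal; order 2: 1/1 normal; order 4: 3/3 normal; order 8: 1/1 normal.
Total normal subgroups: 6.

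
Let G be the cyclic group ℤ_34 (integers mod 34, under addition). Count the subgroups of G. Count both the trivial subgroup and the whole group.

A cyclic group of order 34 has exactly one subgroup for each divisor of 34.
Divisors of 34: 1, 2, 17, 34.
So ℤ_34 has 4 subgroups.

4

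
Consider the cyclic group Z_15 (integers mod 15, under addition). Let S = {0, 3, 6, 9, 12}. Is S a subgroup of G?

Yes

|S| = 5 divides |G| = 15, consistent with Lagrange.
S contains the identity, every element's inverse is in S, and S is closed under +: it is a subgroup.
In fact S = ⟨3⟩.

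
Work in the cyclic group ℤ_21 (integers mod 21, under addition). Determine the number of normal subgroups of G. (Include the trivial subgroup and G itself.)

4

G is abelian, so every subgroup is normal.
G has 4 subgroups in total, hence 4 normal subgroups.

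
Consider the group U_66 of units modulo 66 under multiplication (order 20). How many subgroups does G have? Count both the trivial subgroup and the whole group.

|G| = 20, so by Lagrange every subgroup order divides 20. Divisors: 1, 2, 4, 5, 10, 20.
Subgroups by order — order 1: 1; order 2: 3; order 4: 1; order 5: 1; order 10: 3; order 20: 1.
Total: 1 + 3 + 1 + 1 + 3 + 1 = 10.

10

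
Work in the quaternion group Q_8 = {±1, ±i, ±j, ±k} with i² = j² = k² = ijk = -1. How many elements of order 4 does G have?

6

The elements of order 4 are: i, -i, j, -j, k, -k.
That's 6.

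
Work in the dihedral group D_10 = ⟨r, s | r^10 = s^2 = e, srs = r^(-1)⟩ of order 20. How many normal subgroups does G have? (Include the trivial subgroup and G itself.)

G has 22 subgroups. Checking conjugation-invariance by order — order 1: 1/1 normal; order 2: 1/11 normal; order 4: 0/5 normal; order 5: 1/1 normal; order 10: 3/3 normal; order 20: 1/1 normal.
Total normal subgroups: 7.

7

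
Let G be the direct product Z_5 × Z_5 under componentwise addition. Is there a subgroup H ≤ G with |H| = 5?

5 | 25. A subgroup of order 5 is {(0,0), (0,1), (0,2), (0,3), (0,4)}.

Yes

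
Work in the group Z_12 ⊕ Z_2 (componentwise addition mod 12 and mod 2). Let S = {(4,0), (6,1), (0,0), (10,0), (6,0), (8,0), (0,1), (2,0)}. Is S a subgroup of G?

Closure fails: (0,1) + (4,0) = (4,1) ∉ S. So S is not a subgroup.

No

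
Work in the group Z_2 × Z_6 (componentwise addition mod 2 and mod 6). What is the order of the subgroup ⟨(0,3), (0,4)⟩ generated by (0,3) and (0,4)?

|⟨(0,3)⟩| = 2 and |⟨(0,4)⟩| = 3, so |H| is a multiple of lcm(2, 3) = 6 and divides |G| = 12.
Closing under the operation: H = {(0,0), (0,1), (0,2), (0,3), (0,4), (0,5)}, so |H| = 6.

6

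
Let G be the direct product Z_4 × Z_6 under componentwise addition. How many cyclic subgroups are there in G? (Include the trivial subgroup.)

12

A cyclic subgroup of order d is generated by each of its φ(d) elements of order d, so the cyclic subgroups of order d number (#elements of order d)/φ(d).
Cyclic subgroups by order — order 1: 1; order 2: 3; order 3: 1; order 4: 2; order 6: 3; order 12: 2.
Total: 12.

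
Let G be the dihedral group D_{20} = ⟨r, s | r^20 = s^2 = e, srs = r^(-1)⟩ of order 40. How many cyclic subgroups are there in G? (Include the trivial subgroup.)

26

Group the elements of G by the cyclic subgroup they generate; each cyclic subgroup of order d accounts for φ(d) elements.
Cyclic subgroups by order — order 1: 1; order 2: 21; order 4: 1; order 5: 1; order 10: 1; order 20: 1.
Total: 26.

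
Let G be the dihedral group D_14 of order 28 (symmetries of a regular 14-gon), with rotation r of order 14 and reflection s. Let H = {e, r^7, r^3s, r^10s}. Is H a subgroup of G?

Yes

|H| = 4 divides |G| = 28, consistent with Lagrange.
H contains the identity, every element's inverse is in H, and H is closed under ·: it is a subgroup.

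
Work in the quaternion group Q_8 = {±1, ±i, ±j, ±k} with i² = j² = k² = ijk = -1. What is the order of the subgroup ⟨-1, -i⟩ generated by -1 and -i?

4

|⟨-1⟩| = 2 and |⟨-i⟩| = 4, so |H| is a multiple of lcm(2, 4) = 4 and divides |G| = 8.
Closing under the operation: H = {1, -1, i, -i}, so |H| = 4.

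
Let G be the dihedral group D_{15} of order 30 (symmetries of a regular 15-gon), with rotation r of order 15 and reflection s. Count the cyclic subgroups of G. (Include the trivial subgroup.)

Each element a generates a cyclic subgroup ⟨a⟩; distinct elements may generate the same one (a cyclic group of order d has φ(d) generators).
Cyclic subgroups by order — order 1: 1; order 2: 15; order 3: 1; order 5: 1; order 15: 1.
Total: 19.

19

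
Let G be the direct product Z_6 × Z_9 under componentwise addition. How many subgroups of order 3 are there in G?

4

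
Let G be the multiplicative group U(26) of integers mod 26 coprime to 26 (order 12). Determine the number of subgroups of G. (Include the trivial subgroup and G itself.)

|G| = 12, so by Lagrange every subgroup order divides 12. Divisors: 1, 2, 3, 4, 6, 12.
Subgroups by order — order 1: 1; order 2: 1; order 3: 1; order 4: 1; order 6: 1; order 12: 1.
Total: 1 + 1 + 1 + 1 + 1 + 1 = 6.

6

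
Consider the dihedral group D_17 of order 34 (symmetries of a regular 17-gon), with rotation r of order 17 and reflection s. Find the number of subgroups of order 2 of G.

|G| = 34 and 2 | 34, so subgroups of order 2 are possible by Lagrange.
The subgroups of order 2 are: {e, r^10s}; {e, r^11s}; {e, r^12s}; {e, r^13s}; … (17 in all).
So G has 17 subgroups of order 2.

17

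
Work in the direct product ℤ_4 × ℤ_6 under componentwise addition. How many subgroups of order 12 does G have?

|G| = 24 and 12 | 24, so subgroups of order 12 are possible by Lagrange.
The subgroups of order 12 are: {(0,0), (0,1), (0,2), (0,3), (0,4), (0,5), (2,0), (2,1), (2,2), (2,3), (2,4), (2,5)}; {(0,0), (0,2), (0,4), (1,0), (1,2), (1,4), (2,0), (2,2), (2,4), (3,0), (3,2), (3,4)}; {(0,0), (0,2), (0,4), (1,1), (1,3), (1,5), (2,0), (2,2), (2,4), (3,1), (3,3), (3,5)}.
So G has 3 subgroups of order 12.

3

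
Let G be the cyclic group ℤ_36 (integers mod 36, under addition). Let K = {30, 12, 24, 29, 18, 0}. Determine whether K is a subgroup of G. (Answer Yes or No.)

29 ∈ K but its inverse 7 ∉ K, so K is not a subgroup.

No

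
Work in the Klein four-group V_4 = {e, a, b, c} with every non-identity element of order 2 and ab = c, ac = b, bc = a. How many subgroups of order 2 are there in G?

3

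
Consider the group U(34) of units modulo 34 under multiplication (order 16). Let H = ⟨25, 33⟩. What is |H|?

8

|⟨25⟩| = 8 and |⟨33⟩| = 2, so |H| is a multiple of lcm(8, 2) = 8 and divides |G| = 16.
Closing under the operation: H = {1, 9, 13, 15, 19, 21, 25, 33}, so |H| = 8.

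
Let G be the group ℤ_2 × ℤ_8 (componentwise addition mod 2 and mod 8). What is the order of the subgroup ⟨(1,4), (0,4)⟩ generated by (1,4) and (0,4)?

4

|⟨(1,4)⟩| = 2 and |⟨(0,4)⟩| = 2, so |H| is a multiple of lcm(2, 2) = 2 and divides |G| = 16.
Closing under the operation: H = {(0,0), (0,4), (1,0), (1,4)}, so |H| = 4.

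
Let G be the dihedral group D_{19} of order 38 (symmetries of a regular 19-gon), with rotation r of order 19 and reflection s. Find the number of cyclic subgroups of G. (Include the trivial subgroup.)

A cyclic subgroup of order d is generated by each of its φ(d) elements of order d, so the cyclic subgroups of order d number (#elements of order d)/φ(d).
Cyclic subgroups by order — order 1: 1; order 2: 19; order 19: 1.
Total: 21.

21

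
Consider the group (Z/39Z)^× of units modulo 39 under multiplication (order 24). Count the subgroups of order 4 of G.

3

|G| = 24 and 4 | 24, so subgroups of order 4 are possible by Lagrange.
The subgroups of order 4 are: {1, 14, 25, 38}; {1, 25, 31, 34}; {1, 5, 8, 25}.
So G has 3 subgroups of order 4.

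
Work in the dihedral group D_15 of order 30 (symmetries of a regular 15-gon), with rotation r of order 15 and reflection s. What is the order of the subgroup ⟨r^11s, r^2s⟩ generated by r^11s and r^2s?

|⟨r^11s⟩| = 2 and |⟨r^2s⟩| = 2, so |H| is a multiple of lcm(2, 2) = 2 and divides |G| = 30.
Closing under the operation: H = {e, r^3, r^6, r^9, r^12, r^2s, r^5s, r^8s, r^11s, r^14s}, so |H| = 10.

10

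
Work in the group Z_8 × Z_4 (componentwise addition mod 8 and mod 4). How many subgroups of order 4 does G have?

|G| = 32 and 4 | 32, so subgroups of order 4 are possible by Lagrange.
The subgroups of order 4 are: {(0,0), (0,1), (0,2), (0,3)}; {(0,0), (0,2), (4,0), (4,2)}; {(0,0), (0,2), (4,1), (4,3)}; {(0,0), (2,0), (4,0), (6,0)}; … (7 in all).
So G has 7 subgroups of order 4.

7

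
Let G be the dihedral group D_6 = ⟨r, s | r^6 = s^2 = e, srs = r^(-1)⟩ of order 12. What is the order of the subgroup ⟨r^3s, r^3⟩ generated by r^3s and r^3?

|⟨r^3s⟩| = 2 and |⟨r^3⟩| = 2, so |H| is a multiple of lcm(2, 2) = 2 and divides |G| = 12.
Closing under the operation: H = {e, r^3, s, r^3s}, so |H| = 4.

4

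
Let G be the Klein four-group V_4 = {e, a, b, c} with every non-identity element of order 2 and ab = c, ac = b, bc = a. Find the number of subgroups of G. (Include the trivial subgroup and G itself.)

|G| = 4, so by Lagrange every subgroup order divides 4. Divisors: 1, 2, 4.
Subgroups by order — order 1: 1; order 2: 3; order 4: 1.
Total: 1 + 3 + 1 = 5.

5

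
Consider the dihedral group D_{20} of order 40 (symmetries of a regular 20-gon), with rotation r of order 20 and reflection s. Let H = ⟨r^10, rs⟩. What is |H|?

|⟨r^10⟩| = 2 and |⟨rs⟩| = 2, so |H| is a multiple of lcm(2, 2) = 2 and divides |G| = 40.
Closing under the operation: H = {e, r^10, rs, r^11s}, so |H| = 4.

4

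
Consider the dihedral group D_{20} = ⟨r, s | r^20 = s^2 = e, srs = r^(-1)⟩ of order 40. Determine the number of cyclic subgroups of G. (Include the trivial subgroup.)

26

Each element a generates a cyclic subgroup ⟨a⟩; distinct elements may generate the same one (a cyclic group of order d has φ(d) generators).
Cyclic subgroups by order — order 1: 1; order 2: 21; order 4: 1; order 5: 1; order 10: 1; order 20: 1.
Total: 26.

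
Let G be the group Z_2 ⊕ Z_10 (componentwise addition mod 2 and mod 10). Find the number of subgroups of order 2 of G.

3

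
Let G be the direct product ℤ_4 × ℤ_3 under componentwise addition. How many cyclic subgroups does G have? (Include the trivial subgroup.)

6

Group the elements of G by the cyclic subgroup they generate; each cyclic subgroup of order d accounts for φ(d) elements.
Cyclic subgroups by order — order 1: 1; order 2: 1; order 3: 1; order 4: 1; order 6: 1; order 12: 1.
Total: 6.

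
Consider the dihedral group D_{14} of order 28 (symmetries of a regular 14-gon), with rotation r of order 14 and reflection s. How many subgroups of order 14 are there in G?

|G| = 28 and 14 | 28, so subgroups of order 14 are possible by Lagrange.
The subgroups of order 14 are: {e, r, r^2, r^3, r^4, r^5, r^6, r^7, r^8, r^9, r^10, r^11, r^12, r^13}; {e, r^2, r^4, r^6, r^8, r^10, r^12, s, r^2s, r^4s, r^6s, r^8s, r^10s, r^12s}; {e, r^2, r^4, r^6, r^8, r^10, r^12, rs, r^3s, r^5s, r^7s, r^9s, r^11s, r^13s}.
So G has 3 subgroups of order 14.

3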